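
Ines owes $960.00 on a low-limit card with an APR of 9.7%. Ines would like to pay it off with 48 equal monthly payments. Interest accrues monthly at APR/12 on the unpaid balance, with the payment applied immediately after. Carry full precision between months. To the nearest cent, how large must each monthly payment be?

Monthly rate r = 9.7%/12 = 0.808333% = 0.00808333.
Level-payment amortization: P = B₀·r / (1 − (1+r)^(−n)) = 960.00·0.00808333 / (1 − 1.00808^(−48)).
Denominator 1 − (1+r)^(−48) = 0.320528666.
P = 7.76 / 0.320528666 ≈ 24.21.

$24.21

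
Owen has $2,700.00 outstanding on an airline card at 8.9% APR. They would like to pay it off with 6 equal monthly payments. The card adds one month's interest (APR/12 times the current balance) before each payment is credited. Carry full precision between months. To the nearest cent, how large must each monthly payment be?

$461.75

Monthly rate r = 8.9%/12 = 0.741667% = 0.00741667.
Level-payment amortization: P = B₀·r / (1 − (1+r)^(−n)) = 2700.00·0.00741667 / (1 − 1.00742^(−6)).
Denominator 1 − (1+r)^(−6) = 0.0433673247.
P = 20.025 / 0.0433673247 ≈ 461.75.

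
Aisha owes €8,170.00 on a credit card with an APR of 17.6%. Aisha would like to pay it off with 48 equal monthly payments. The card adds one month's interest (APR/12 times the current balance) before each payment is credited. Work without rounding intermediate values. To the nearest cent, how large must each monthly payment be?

€238.29

Monthly rate r = 17.6%/12 = 1.46667% = 0.0146667.
Level-payment amortization: P = B₀·r / (1 − (1+r)^(−n)) = 8170.00·0.0146667 / (1 − 1.01467^(−48)).
Denominator 1 − (1+r)^(−48) = 0.50286182.
P = 119.827 / 0.50286182 ≈ 238.29.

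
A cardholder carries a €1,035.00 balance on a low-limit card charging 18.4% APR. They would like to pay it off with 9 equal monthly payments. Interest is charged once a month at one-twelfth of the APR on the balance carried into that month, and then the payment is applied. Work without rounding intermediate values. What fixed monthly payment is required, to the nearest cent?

Monthly rate r = 18.4%/12 = 1.53333% = 0.0153333.
Level-payment amortization: P = B₀·r / (1 − (1+r)^(−n)) = 1035.00·0.0153333 / (1 − 1.01533^(−9)).
Denominator 1 − (1+r)^(−9) = 0.127988522.
P = 15.87 / 0.127988522 ≈ 124.00.

€124.00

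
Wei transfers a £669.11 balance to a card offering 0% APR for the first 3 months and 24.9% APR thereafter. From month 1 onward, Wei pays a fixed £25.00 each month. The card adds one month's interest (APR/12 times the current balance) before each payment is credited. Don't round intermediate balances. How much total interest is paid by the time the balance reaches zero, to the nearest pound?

£233

Promo months 1–3 at r₀ = 0%/12 = 0; months 4+ at r₁ = 24.9%/12 = 0.02075.
After month 3 (no interest yet): B = £669.11 − 3·£25.00 = £594.11.
Then at r₁ with £25.00/mo: n₂ = −ln(1 − r₁·B/P)/ln(1+r₁) ≈ 33.08 → 34 more payments.
Total paid = 36·£25.00 + £2.12 = £902.12; interest = £902.12 − £669.11 = £233.01.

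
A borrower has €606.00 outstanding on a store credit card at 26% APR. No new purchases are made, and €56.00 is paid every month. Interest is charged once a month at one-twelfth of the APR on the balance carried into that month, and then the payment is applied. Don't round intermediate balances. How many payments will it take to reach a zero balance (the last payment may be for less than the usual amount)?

13 months

Monthly rate r = 26%/12 = 2.16667% = 0.0216667.
Recurrence: B ← B·(1+r) − €56.00.
Month 1: interest €13.13; balance after payment €563.13.
Month 2: interest €12.20; balance after payment €519.33.
Closed form: n = −ln(1 − rB₀/P)/ln(1+r) = −ln(0.76554)/ln(1.02167) ≈ 12.464, so the balance reaches zero during payment 13.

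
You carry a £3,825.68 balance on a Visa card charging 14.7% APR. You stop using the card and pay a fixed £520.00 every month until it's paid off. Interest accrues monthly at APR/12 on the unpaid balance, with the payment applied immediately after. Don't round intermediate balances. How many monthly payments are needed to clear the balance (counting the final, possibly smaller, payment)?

8 payments

Monthly rate r = 14.7%/12 = 1.225% = 0.01225.
Recurrence: B ← B·(1+r) − £520.00.
Month 1: interest £46.86; balance after payment £3,352.54.
Month 2: interest £41.07; balance after payment £2,873.61.
Closed form: n = −ln(1 − rB₀/P)/ln(1+r) = −ln(0.90988)/ln(1.01225) ≈ 7.757, so the balance reaches zero during payment 8.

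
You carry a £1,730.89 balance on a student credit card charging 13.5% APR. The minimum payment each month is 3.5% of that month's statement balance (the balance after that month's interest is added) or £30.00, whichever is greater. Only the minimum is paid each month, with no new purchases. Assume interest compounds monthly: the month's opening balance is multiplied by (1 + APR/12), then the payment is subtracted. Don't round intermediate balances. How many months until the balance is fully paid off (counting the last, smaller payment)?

Monthly rate r = 13.5%/12 = 1.125% = 0.01125.
While 3.5% of the post-interest balance exceeds £30.00, each month B ← (B·(1+r))·(1 − 0.035), i.e. B shrinks by the factor (1+r)·0.965 = 0.97586.
This holds for months 1–30. Entering month 31 the balance is £831.47; 3.5% of the post-interest balance is now below £30.00, so the flat £30.00 minimum applies from here.
From month 31 a fixed £30.00 at rate r clears £831.47 in 34 more payments. Total: 30 + 34 = 64 months.

64 months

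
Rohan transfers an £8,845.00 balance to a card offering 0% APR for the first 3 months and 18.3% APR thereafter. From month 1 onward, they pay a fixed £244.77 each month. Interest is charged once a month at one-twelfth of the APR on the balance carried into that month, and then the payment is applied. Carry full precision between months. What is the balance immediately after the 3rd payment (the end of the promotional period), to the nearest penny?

Promo months 1–3 at r₀ = 0%/12 = 0; months 4+ at r₁ = 18.3%/12 = 0.01525.
After month 3 (no interest yet): B = £8,845.00 − 3·£244.77 = £8,110.69.

£8,110.69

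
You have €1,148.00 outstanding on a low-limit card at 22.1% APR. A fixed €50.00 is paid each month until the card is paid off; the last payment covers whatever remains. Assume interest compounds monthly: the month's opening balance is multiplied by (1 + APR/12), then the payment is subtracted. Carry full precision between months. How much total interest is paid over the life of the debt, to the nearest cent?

Monthly rate r = 22.1%/12 = 1.84167% = 0.0184167.
Payoff takes n = ⌈−ln(1 − rB₀/P)/ln(1+r)⌉ = ⌈30.119⌉ = 31 payments; the last is €6.00.
Total paid = 30·€50.00 + €6.00 = €1,506.00.
Total interest = total paid − principal = €1,506.00 − €1,148.00 = €358.00.

€358.00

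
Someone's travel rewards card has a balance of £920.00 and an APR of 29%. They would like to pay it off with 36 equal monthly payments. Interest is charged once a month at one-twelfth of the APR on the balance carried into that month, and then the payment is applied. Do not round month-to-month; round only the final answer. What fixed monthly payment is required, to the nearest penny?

£38.55

Monthly rate r = 29%/12 = 2.41667% = 0.0241667.
Level-payment amortization: P = B₀·r / (1 − (1+r)^(−n)) = 920.00·0.0241667 / (1 − 1.02417^(−36)).
Denominator 1 − (1+r)^(−36) = 0.576691417.
P = 22.2333 / 0.576691417 ≈ 38.55.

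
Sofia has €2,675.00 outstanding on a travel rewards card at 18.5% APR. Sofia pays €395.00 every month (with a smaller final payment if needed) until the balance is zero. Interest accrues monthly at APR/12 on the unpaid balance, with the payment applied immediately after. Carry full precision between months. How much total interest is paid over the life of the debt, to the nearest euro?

Monthly rate r = 18.5%/12 = 1.54167% = 0.0154167.
Payoff takes n = ⌈−ln(1 − rB₀/P)/ln(1+r)⌉ = ⌈7.207⌉ = 8 payments; the last is €82.41.
Total paid = 7·€395.00 + €82.41 = €2,847.41.
Total interest = total paid − principal = €2,847.41 − €2,675.00 = €172.41.

€172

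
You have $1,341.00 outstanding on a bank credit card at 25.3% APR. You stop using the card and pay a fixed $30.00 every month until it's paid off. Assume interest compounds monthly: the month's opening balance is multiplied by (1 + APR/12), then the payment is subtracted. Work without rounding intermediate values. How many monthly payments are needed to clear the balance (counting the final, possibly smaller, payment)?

Monthly rate r = 25.3%/12 = 2.10833% = 0.0210833.
Recurrence: B ← B·(1+r) − $30.00.
Month 1: interest $28.27; balance after payment $1,339.27.
Month 2: interest $28.24; balance after payment $1,337.51.
Closed form: n = −ln(1 − rB₀/P)/ln(1+r) = −ln(0.057575)/ln(1.02108) ≈ 136.822, so the balance reaches zero during payment 137.

137 payments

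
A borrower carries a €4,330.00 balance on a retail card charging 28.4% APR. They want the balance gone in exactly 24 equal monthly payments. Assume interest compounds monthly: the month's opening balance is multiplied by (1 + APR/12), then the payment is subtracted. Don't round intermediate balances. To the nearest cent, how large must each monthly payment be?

€238.55

Monthly rate r = 28.4%/12 = 2.36667% = 0.0236667.
Level-payment amortization: P = B₀·r / (1 − (1+r)^(−n)) = 4330.00·0.0236667 / (1 − 1.02367^(−24)).
Denominator 1 − (1+r)^(−24) = 0.429580296.
P = 102.477 / 0.429580296 ≈ 238.55.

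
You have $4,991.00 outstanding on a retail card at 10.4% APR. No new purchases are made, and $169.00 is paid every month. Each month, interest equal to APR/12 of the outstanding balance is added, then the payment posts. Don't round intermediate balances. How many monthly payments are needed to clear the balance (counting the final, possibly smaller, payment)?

Monthly rate r = 10.4%/12 = 0.866667% = 0.00866667.
Recurrence: B ← B·(1+r) − $169.00.
Month 1: interest $43.26; balance after payment $4,865.26.
Month 2: interest $42.17; balance after payment $4,738.42.
Closed form: n = −ln(1 − rB₀/P)/ln(1+r) = −ln(0.74405)/ln(1.00867) ≈ 34.261, so the balance reaches zero during payment 35.

35 payments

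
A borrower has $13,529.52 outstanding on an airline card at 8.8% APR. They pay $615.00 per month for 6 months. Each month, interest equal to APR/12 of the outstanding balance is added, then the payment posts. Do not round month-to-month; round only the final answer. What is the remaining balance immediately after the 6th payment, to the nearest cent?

Monthly rate r = 8.8%/12 = 0.733333% = 0.00733333.
Each month: B ← B·(1+r) − $615.00.
Month 1: interest $99.22; balance after payment $13,013.74.
Month 2: interest $95.43; balance after payment $12,494.17.
Month 3: interest $91.62; balance after payment $11,970.79.
Month 4: interest $87.79; balance after payment $11,443.58.
Month 5: interest $83.92; balance after payment $10,912.50.
Month 6: interest $80.02; balance after payment $10,377.52.

$10,377.52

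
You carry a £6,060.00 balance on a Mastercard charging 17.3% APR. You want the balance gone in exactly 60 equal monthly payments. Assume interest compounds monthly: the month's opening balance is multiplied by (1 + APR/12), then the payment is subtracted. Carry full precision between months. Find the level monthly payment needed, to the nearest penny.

£151.59

Monthly rate r = 17.3%/12 = 1.44167% = 0.0144167.
Level-payment amortization: P = B₀·r / (1 − (1+r)^(−n)) = 6060.00·0.0144167 / (1 − 1.01442^(−60)).
Denominator 1 − (1+r)^(−60) = 0.57634002.
P = 87.365 / 0.57634002 ≈ 151.59.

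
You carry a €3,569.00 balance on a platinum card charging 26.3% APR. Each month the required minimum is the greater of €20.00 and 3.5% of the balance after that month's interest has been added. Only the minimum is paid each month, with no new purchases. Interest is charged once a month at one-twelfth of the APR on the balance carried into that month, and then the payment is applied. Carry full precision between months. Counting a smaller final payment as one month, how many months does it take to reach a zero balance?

Monthly rate r = 26.3%/12 = 2.19167% = 0.0219167.
While 3.5% of the post-interest balance exceeds €20.00, each month B ← (B·(1+r))·(1 − 0.035), i.e. B shrinks by the factor (1+r)·0.965 = 0.98615.
This holds for months 1–133. Entering month 134 the balance is €558.39; 3.5% of the post-interest balance is now below €20.00, so the flat €20.00 minimum applies from here.
From month 134 a fixed €20.00 at rate r clears €558.39 in 44 more payments. Total: 133 + 44 = 177 months.

177 months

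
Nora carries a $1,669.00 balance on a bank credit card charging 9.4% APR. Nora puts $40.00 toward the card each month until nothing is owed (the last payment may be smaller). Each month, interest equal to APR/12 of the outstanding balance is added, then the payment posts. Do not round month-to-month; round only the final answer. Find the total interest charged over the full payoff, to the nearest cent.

Monthly rate r = 9.4%/12 = 0.783333% = 0.00783333.
Payoff takes n = ⌈−ln(1 − rB₀/P)/ln(1+r)⌉ = ⌈50.723⌉ = 51 payments; the last is $28.95.
Total paid = 50·$40.00 + $28.95 = $2,028.95.
Total interest = total paid − principal = $2,028.95 − $1,669.00 = $359.95.

$359.95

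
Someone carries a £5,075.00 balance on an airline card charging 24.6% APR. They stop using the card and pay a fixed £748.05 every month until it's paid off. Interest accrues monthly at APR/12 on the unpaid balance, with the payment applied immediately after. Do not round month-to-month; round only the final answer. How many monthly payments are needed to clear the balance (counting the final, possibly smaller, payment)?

8 payments

Monthly rate r = 24.6%/12 = 2.05% = 0.0205.
Recurrence: B ← B·(1+r) − £748.05.
Month 1: interest £104.04; balance after payment £4,430.99.
Month 2: interest £90.84; balance after payment £3,773.77.
Closed form: n = −ln(1 − rB₀/P)/ln(1+r) = −ln(0.86092)/ln(1.0205) ≈ 7.380, so the balance reaches zero during payment 8.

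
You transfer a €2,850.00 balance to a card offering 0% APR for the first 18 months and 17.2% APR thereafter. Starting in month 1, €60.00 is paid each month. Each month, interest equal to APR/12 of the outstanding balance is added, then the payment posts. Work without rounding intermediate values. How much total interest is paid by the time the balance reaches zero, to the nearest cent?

Promo months 1–18 at r₀ = 0%/12 = 0; months 19+ at r₁ = 17.2%/12 = 0.0143333.
After month 18 (no interest yet): B = €2,850.00 − 18·€60.00 = €1,770.00.
Then at r₁ with €60.00/mo: n₂ = −ln(1 − r₁·B/P)/ln(1+r₁) ≈ 38.62 → 39 more payments.
Total paid = 56·€60.00 + €37.30 = €3,397.30; interest = €3,397.30 − €2,850.00 = €547.30.

€547.30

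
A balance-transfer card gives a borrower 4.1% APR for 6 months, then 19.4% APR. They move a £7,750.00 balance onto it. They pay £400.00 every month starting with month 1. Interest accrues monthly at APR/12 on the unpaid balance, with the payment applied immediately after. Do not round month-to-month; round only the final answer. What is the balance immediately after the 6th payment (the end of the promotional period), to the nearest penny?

£5,489.64

Promo months 1–6 at r₀ = 4.1%/12 = 0.00341667; months 7+ at r₁ = 19.4%/12 = 0.0161667.
After month 6: iterate B ← B·(1+r₀) − £400.00 for 6 months → £5,489.64.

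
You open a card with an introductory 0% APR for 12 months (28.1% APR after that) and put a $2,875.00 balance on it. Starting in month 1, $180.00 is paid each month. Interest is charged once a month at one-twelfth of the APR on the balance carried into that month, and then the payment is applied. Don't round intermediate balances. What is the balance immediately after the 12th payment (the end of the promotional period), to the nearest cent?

Promo months 1–12 at r₀ = 0%/12 = 0; months 13+ at r₁ = 28.1%/12 = 0.0234167.
After month 12 (no interest yet): B = $2,875.00 − 12·$180.00 = $715.00.

$715.00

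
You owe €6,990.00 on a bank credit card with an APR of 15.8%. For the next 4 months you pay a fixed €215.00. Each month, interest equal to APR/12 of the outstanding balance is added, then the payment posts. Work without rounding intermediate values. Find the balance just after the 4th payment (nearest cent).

Monthly rate r = 15.8%/12 = 1.31667% = 0.0131667.
Each month: B ← B·(1+r) − €215.00.
Month 1: interest €92.03; balance after payment €6,867.03.
Month 2: interest €90.42; balance after payment €6,742.45.
Month 3: interest €88.78; balance after payment €6,616.23.
Month 4: interest €87.11; balance after payment €6,488.34.

€6,488.34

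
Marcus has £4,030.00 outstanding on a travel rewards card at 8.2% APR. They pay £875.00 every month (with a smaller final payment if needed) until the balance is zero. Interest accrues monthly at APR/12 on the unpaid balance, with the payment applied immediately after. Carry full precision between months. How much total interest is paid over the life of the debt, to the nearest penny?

Monthly rate r = 8.2%/12 = 0.683333% = 0.00683333.
Payoff takes n = ⌈−ln(1 − rB₀/P)/ln(1+r)⌉ = ⌈4.696⌉ = 5 payments; the last is £609.38.
Total paid = 4·£875.00 + £609.38 = £4,109.38.
Total interest = total paid − principal = £4,109.38 − £4,030.00 = £79.38.

£79.38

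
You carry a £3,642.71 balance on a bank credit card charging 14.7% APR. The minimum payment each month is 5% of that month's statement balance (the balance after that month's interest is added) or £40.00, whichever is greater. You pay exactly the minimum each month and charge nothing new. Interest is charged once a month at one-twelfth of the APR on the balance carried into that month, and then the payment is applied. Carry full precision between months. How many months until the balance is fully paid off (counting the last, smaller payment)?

Monthly rate r = 14.7%/12 = 1.225% = 0.01225.
While 5% of the post-interest balance exceeds £40.00, each month B ← (B·(1+r))·(1 − 0.05), i.e. B shrinks by the factor (1+r)·0.95 = 0.96164.
This holds for months 1–40. Entering month 41 the balance is £761.87; 5% of the post-interest balance is now below £40.00, so the flat £40.00 minimum applies from here.
From month 41 a fixed £40.00 at rate r clears £761.87 in 22 more payments. Total: 40 + 22 = 62 months.

62 months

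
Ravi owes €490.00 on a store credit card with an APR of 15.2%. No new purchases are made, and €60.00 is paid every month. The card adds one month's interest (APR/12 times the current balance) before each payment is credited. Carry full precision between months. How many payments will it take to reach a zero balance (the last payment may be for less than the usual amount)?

9 months

Monthly rate r = 15.2%/12 = 1.26667% = 0.0126667.
Recurrence: B ← B·(1+r) − €60.00.
Month 1: interest €6.21; balance after payment €436.21.
Month 2: interest €5.53; balance after payment €381.73.
Closed form: n = −ln(1 − rB₀/P)/ln(1+r) = −ln(0.89656)/ln(1.01267) ≈ 8.675, so the balance reaches zero during payment 9.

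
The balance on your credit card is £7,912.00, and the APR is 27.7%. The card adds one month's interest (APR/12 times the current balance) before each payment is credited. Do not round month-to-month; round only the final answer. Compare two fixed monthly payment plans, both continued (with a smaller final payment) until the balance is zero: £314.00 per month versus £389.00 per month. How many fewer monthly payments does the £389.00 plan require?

11 fewer payments

Monthly rate r = 27.7%/12 = 2.30833% = 0.0230833.
At £314.00/mo: n = ⌈−ln(1 − rB₀/P)/ln(1+r)⌉ = 39 payments (last £58.61); total interest = total paid − £7,912.00 = £4,078.61.
At £389.00/mo: 28 payments (last £303.65); total interest £2,894.65.
Payments saved = 39 − 28 = 11.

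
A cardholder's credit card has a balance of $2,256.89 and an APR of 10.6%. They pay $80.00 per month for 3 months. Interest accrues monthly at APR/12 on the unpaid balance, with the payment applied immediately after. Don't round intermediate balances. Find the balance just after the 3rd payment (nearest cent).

Monthly rate r = 10.6%/12 = 0.883333% = 0.00883333.
Each month: B ← B·(1+r) − $80.00.
Month 1: interest $19.94; balance after payment $2,196.83.
Month 2: interest $19.41; balance after payment $2,136.23.
Month 3: interest $18.87; balance after payment $2,075.10.

$2,075.10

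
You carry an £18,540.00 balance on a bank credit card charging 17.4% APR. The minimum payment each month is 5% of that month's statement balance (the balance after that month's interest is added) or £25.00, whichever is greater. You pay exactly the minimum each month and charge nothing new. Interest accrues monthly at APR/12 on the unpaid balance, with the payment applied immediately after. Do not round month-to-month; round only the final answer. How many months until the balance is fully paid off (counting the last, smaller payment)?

Monthly rate r = 17.4%/12 = 1.45% = 0.0145.
While 5% of the post-interest balance exceeds £25.00, each month B ← (B·(1+r))·(1 − 0.05), i.e. B shrinks by the factor (1+r)·0.95 = 0.96377.
This holds for months 1–99. Entering month 100 the balance is £480.51; 5% of the post-interest balance is now below £25.00, so the flat £25.00 minimum applies from here.
From month 100 a fixed £25.00 at rate r clears £480.51 in 23 more payments. Total: 99 + 23 = 122 months.

122 months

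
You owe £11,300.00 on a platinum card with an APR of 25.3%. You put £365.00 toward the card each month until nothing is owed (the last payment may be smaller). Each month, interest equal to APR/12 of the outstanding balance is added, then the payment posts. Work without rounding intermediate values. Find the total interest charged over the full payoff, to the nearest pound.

£7,203

Monthly rate r = 25.3%/12 = 2.10833% = 0.0210833.
Payoff takes n = ⌈−ln(1 − rB₀/P)/ln(1+r)⌉ = ⌈50.691⌉ = 51 payments; the last is £252.85.
Total paid = 50·£365.00 + £252.85 = £18,502.85.
Total interest = total paid − principal = £18,502.85 − £11,300.00 = £7,202.85.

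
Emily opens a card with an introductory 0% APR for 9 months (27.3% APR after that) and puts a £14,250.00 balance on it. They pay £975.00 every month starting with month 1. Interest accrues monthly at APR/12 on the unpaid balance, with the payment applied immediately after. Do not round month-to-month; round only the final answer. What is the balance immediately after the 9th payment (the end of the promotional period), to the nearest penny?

£5,475.00

Promo months 1–9 at r₀ = 0%/12 = 0; months 10+ at r₁ = 27.3%/12 = 0.02275.
After month 9 (no interest yet): B = £14,250.00 − 9·£975.00 = £5,475.00.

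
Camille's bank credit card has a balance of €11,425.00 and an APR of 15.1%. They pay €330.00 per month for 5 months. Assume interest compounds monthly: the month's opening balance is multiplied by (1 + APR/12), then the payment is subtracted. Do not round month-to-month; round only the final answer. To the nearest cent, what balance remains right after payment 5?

Monthly rate r = 15.1%/12 = 1.25833% = 0.0125833.
Each month: B ← B·(1+r) − €330.00.
Month 1: interest €143.76; balance after payment €11,238.76.
Month 2: interest €141.42; balance after payment €11,050.19.
Month 3: interest €139.05; balance after payment €10,859.23.
Month 4: interest €136.65; balance after payment €10,665.88.
Month 5: interest €134.21; balance after payment €10,470.09.

€10,470.09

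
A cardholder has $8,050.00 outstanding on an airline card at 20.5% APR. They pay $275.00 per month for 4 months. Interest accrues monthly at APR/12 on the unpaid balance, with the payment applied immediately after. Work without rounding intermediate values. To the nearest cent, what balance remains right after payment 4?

Monthly rate r = 20.5%/12 = 1.70833% = 0.0170833.
Each month: B ← B·(1+r) − $275.00.
Month 1: interest $137.52; balance after payment $7,912.52.
Month 2: interest $135.17; balance after payment $7,772.69.
Month 3: interest $132.78; balance after payment $7,630.48.
Month 4: interest $130.35; balance after payment $7,485.83.

$7,485.83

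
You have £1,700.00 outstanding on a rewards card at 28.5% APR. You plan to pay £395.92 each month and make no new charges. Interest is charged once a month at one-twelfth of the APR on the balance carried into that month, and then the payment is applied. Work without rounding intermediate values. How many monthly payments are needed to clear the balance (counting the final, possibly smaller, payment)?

Monthly rate r = 28.5%/12 = 2.375% = 0.02375.
Recurrence: B ← B·(1+r) − £395.92.
Month 1: interest £40.38; balance after payment £1,344.45.
Month 2: interest £31.93; balance after payment £980.47.
Month 3: interest £23.29; balance after payment £607.83.
Month 4: interest £14.44; balance after payment £226.35.
Month 5: interest £5.38; balance after payment £0.00.

5 payments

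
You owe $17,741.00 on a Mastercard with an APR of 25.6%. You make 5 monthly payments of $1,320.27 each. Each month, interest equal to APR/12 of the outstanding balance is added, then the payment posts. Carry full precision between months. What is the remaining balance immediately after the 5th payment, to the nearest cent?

Monthly rate r = 25.6%/12 = 2.13333% = 0.0213333.
Each month: B ← B·(1+r) − $1,320.27.
Month 1: interest $378.47; balance after payment $16,799.20.
Month 2: interest $358.38; balance after payment $15,837.32.
Month 3: interest $337.86; balance after payment $14,854.91.
Month 4: interest $316.90; balance after payment $13,851.55.
Month 5: interest $295.50; balance after payment $12,826.77.

$12,826.77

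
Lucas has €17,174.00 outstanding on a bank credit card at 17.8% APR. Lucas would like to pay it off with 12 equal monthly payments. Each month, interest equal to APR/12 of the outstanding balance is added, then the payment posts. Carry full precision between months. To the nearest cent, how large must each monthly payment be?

€1,572.88

Monthly rate r = 17.8%/12 = 1.48333% = 0.0148333.
Level-payment amortization: P = B₀·r / (1 − (1+r)^(−n)) = 17174.00·0.0148333 / (1 − 1.01483^(−12)).
Denominator 1 − (1+r)^(−12) = 0.161962764.
P = 254.748 / 0.161962764 ≈ 1572.88.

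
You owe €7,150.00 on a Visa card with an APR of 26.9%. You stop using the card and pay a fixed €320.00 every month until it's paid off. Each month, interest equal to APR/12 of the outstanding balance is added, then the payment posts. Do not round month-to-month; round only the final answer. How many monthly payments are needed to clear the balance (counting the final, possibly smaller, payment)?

Monthly rate r = 26.9%/12 = 2.24167% = 0.0224167.
Recurrence: B ← B·(1+r) − €320.00.
Month 1: interest €160.28; balance after payment €6,990.28.
Month 2: interest €156.70; balance after payment €6,826.98.
Closed form: n = −ln(1 − rB₀/P)/ln(1+r) = −ln(0.49913)/ln(1.02242) ≈ 31.345, so the balance reaches zero during payment 32.

32 months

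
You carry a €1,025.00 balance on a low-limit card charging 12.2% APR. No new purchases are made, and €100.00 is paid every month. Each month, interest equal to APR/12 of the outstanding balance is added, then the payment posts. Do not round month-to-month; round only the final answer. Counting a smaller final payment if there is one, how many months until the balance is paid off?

Monthly rate r = 12.2%/12 = 1.01667% = 0.0101667.
Recurrence: B ← B·(1+r) − €100.00.
Month 1: interest €10.42; balance after payment €935.42.
Month 2: interest €9.51; balance after payment €844.93.
Closed form: n = −ln(1 − rB₀/P)/ln(1+r) = −ln(0.89579)/ln(1.01017) ≈ 10.879, so the balance reaches zero during payment 11.

11 months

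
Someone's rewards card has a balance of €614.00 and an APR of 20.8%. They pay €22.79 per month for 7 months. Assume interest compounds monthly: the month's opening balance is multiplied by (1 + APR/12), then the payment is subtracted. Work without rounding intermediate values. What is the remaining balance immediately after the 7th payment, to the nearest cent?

Monthly rate r = 20.8%/12 = 1.73333% = 0.0173333.
Each month: B ← B·(1+r) − €22.79.
Month 1: interest €10.64; balance after payment €601.85.
Month 2: interest €10.43; balance after payment €589.49.
Month 3: interest €10.22; balance after payment €576.92.
Month 4: interest €10.00; balance after payment €564.13.
Month 5: interest €9.78; balance after payment €551.12.
Month 6: interest €9.55; balance after payment €537.88.
Month 7: interest €9.32; balance after payment €524.42.

€524.42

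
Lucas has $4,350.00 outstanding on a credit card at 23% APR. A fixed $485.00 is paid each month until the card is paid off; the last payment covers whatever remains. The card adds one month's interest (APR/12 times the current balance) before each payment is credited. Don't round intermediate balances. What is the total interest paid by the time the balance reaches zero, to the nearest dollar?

$469

Monthly rate r = 23%/12 = 1.91667% = 0.0191667.
Payoff takes n = ⌈−ln(1 − rB₀/P)/ln(1+r)⌉ = ⌈9.936⌉ = 10 payments; the last is $454.04.
Total paid = 9·$485.00 + $454.04 = $4,819.04.
Total interest = total paid − principal = $4,819.04 − $4,350.00 = $469.04.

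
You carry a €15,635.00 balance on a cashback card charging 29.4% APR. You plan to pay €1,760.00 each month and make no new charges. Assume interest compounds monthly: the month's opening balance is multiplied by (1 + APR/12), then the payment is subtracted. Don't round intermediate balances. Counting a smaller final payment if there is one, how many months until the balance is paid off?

Monthly rate r = 29.4%/12 = 2.45% = 0.0245.
Recurrence: B ← B·(1+r) − €1,760.00.
Month 1: interest €383.06; balance after payment €14,258.06.
Month 2: interest €349.32; balance after payment €12,847.38.
Closed form: n = −ln(1 − rB₀/P)/ln(1+r) = −ln(0.78235)/ln(1.0245) ≈ 10.141, so the balance reaches zero during payment 11.

11 months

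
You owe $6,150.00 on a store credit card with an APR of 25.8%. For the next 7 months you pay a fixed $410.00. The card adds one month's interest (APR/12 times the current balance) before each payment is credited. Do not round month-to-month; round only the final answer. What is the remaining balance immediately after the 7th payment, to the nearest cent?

Monthly rate r = 25.8%/12 = 2.15% = 0.0215.
Each month: B ← B·(1+r) − $410.00.
Month 1: interest $132.23; balance after payment $5,872.23.
Month 2: interest $126.25; balance after payment $5,588.48.
Month 3: interest $120.15; balance after payment $5,298.63.
Month 4: interest $113.92; balance after payment $5,002.55.
Month 5: interest $107.55; balance after payment $4,700.11.
Month 6: interest $101.05; balance after payment $4,391.16.
Month 7: interest $94.41; balance after payment $4,075.57.

$4,075.57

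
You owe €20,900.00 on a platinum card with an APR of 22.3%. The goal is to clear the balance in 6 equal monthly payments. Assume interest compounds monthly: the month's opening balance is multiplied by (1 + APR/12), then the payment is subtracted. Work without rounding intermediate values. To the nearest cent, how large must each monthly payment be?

€3,713.37

Monthly rate r = 22.3%/12 = 1.85833% = 0.0185833.
Level-payment amortization: P = B₀·r / (1 − (1+r)^(−n)) = 20900.00·0.0185833 / (1 − 1.01858^(−6)).
Denominator 1 − (1+r)^(−6) = 0.104592752.
P = 388.392 / 0.104592752 ≈ 3713.37.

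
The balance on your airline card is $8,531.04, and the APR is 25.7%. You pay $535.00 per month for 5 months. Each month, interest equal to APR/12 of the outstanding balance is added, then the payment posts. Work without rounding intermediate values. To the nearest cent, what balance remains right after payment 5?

Monthly rate r = 25.7%/12 = 2.14167% = 0.0214167.
Each month: B ← B·(1+r) − $535.00.
Month 1: interest $182.71; balance after payment $8,178.75.
Month 2: interest $175.16; balance after payment $7,818.91.
Month 3: interest $167.45; balance after payment $7,451.36.
Month 4: interest $159.58; balance after payment $7,075.95.
Month 5: interest $151.54; balance after payment $6,692.49.

$6,692.49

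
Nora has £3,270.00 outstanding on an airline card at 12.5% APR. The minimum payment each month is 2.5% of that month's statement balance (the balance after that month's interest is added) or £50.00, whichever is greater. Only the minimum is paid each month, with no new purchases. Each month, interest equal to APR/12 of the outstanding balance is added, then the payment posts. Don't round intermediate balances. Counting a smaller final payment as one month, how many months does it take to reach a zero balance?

Monthly rate r = 12.5%/12 = 1.04167% = 0.0104167.
While 2.5% of the post-interest balance exceeds £50.00, each month B ← (B·(1+r))·(1 − 0.025), i.e. B shrinks by the factor (1+r)·0.975 = 0.98516.
This holds for months 1–34. Entering month 35 the balance is £1,966.63; 2.5% of the post-interest balance is now below £50.00, so the flat £50.00 minimum applies from here.
From month 35 a fixed £50.00 at rate r clears £1,966.63 in 51 more payments. Total: 34 + 51 = 85 months.

85 months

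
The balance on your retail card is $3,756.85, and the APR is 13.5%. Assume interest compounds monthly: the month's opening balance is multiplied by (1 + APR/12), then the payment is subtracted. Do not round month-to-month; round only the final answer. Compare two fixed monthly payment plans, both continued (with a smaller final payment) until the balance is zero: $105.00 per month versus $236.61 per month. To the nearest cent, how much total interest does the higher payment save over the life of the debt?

Monthly rate r = 13.5%/12 = 1.125% = 0.01125.
At $105.00/mo: n = ⌈−ln(1 − rB₀/P)/ln(1+r)⌉ = 47 payments (last $3.99); total interest = total paid − $3,756.85 = $1,077.14.
At $236.61/mo: 18 payments (last $139.78); total interest $405.30.
Interest saved = $1,077.14 − $405.30 = $671.84.

$671.84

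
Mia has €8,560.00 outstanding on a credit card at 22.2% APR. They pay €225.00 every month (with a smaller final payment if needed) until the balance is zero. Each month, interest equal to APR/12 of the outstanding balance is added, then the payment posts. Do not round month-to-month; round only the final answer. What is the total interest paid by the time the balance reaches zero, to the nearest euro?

Monthly rate r = 22.2%/12 = 1.85% = 0.0185.
Payoff takes n = ⌈−ln(1 − rB₀/P)/ln(1+r)⌉ = ⌈66.379⌉ = 67 payments; the last is €85.82.
Total paid = 66·€225.00 + €85.82 = €14,935.82.
Total interest = total paid − principal = €14,935.82 − €8,560.00 = €6,375.82.

€6,376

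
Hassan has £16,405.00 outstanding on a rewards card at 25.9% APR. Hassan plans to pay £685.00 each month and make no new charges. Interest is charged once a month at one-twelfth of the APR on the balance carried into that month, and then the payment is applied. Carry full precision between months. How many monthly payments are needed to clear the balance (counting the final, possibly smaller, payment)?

Monthly rate r = 25.9%/12 = 2.15833% = 0.0215833.
Recurrence: B ← B·(1+r) − £685.00.
Month 1: interest £354.07; balance after payment £16,074.07.
Month 2: interest £346.93; balance after payment £15,736.01.
Closed form: n = −ln(1 − rB₀/P)/ln(1+r) = −ln(0.4831)/ln(1.02158) ≈ 34.070, so the balance reaches zero during payment 35.

35 payments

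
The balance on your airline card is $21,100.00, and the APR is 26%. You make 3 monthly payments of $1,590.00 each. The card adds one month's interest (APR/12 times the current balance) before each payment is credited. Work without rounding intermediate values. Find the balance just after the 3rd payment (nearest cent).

Monthly rate r = 26%/12 = 2.16667% = 0.0216667.
Each month: B ← B·(1+r) − $1,590.00.
Month 1: interest $457.17; balance after payment $19,967.17.
Month 2: interest $432.62; balance after payment $18,809.79.
Month 3: interest $407.55; balance after payment $17,627.33.

$17,627.33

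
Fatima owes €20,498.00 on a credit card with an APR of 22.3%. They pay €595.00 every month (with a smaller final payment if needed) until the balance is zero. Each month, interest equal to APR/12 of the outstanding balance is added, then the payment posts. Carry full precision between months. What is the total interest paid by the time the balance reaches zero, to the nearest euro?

Monthly rate r = 22.3%/12 = 1.85833% = 0.0185833.
Payoff takes n = ⌈−ln(1 − rB₀/P)/ln(1+r)⌉ = ⌈55.517⌉ = 56 payments; the last is €308.83.
Total paid = 55·€595.00 + €308.83 = €33,033.83.
Total interest = total paid − principal = €33,033.83 − €20,498.00 = €12,535.83.

€12,536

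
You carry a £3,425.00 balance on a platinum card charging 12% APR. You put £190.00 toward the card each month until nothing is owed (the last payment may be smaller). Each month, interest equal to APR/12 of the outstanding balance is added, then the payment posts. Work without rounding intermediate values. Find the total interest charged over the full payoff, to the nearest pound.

£371

Monthly rate r = 12%/12 = 1% = 0.01.
Payoff takes n = ⌈−ln(1 − rB₀/P)/ln(1+r)⌉ = ⌈19.976⌉ = 20 payments; the last is £185.54.
Total paid = 19·£190.00 + £185.54 = £3,795.54.
Total interest = total paid − principal = £3,795.54 − £3,425.00 = £370.54.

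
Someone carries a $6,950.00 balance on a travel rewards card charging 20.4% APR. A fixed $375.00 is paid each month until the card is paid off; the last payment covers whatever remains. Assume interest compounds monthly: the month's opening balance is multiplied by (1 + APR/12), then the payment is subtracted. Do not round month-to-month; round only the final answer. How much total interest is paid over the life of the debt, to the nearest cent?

Monthly rate r = 20.4%/12 = 1.7% = 0.017.
Payoff takes n = ⌈−ln(1 − rB₀/P)/ln(1+r)⌉ = ⌈22.449⌉ = 23 payments; the last is $169.34.
Total paid = 22·$375.00 + $169.34 = $8,419.34.
Total interest = total paid − principal = $8,419.34 − $6,950.00 = $1,469.34.

$1,469.34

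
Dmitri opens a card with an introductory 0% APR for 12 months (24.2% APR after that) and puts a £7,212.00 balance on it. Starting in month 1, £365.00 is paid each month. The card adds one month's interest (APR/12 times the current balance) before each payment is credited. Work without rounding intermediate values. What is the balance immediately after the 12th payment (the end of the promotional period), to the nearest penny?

£2,832.00

Promo months 1–12 at r₀ = 0%/12 = 0; months 13+ at r₁ = 24.2%/12 = 0.0201667.
After month 12 (no interest yet): B = £7,212.00 − 12·£365.00 = £2,832.00.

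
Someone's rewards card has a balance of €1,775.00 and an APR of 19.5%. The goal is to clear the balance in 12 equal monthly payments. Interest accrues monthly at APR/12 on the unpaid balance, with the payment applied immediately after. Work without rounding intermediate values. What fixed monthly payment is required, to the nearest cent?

€164.00

Monthly rate r = 19.5%/12 = 1.625% = 0.01625.
Level-payment amortization: P = B₀·r / (1 − (1+r)^(−n)) = 1775.00·0.01625 / (1 − 1.01625^(−12)).
Denominator 1 − (1+r)^(−12) = 0.175874605.
P = 28.8438 / 0.175874605 ≈ 164.00.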